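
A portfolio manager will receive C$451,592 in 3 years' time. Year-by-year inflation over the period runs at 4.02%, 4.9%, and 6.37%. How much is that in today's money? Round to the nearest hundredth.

Price-level factor over 3 years: 1.0402 × 1.049 × 1.0637 ≈ 1.1606773163.
Purchasing power today: C$451,592 divided by that factor.

C$389,076.27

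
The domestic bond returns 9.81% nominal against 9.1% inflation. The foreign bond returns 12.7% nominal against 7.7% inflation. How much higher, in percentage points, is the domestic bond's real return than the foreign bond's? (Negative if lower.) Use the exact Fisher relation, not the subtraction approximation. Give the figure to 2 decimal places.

The domestic bond real return: 1.0981/1.091 − 1 = 0.651%.
The foreign bond real return: 1.127/1.077 − 1 = 4.643%.
Difference: 0.651 − 4.643 = -3.992 pp.

-3.99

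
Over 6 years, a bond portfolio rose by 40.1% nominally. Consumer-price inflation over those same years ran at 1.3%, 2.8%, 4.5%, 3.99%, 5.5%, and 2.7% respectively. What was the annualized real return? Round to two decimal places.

Cumulative inflation factor: 1.013 × 1.028 × 1.045 × 1.0399 × 1.055 × 1.027 ≈ 1.22612.
Nominal growth factor: 1.40100. Real growth factor = 1.40100 / 1.22612 ≈ 1.14263.
Annualized: 1.14263^(1/6) − 1 ≈ 0.02247.

2.25%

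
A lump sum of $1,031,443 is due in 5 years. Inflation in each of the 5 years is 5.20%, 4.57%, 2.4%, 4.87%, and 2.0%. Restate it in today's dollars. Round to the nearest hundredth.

$855,994.53

Price-level factor over 5 years: 1.0520 × 1.0457 × 1.024 × 1.0487 × 1.020 ≈ 1.2049644780.
Purchasing power today: $1,031,443 divided by that factor.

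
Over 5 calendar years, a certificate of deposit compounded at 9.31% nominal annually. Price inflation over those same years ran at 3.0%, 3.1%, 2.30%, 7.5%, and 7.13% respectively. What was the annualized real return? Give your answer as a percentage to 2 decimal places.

Cumulative inflation factor: 1.030 × 1.031 × 1.0230 × 1.075 × 1.0713 ≈ 1.25110.
Nominal growth factor: 1.56063. Real growth factor = 1.56063 / 1.25110 ≈ 1.24741.
Annualized: 1.24741^(1/5) − 1 ≈ 0.04521.

4.52%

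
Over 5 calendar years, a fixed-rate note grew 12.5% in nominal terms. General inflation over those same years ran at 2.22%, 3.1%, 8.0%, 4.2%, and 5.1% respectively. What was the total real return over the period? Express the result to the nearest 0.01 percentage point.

-9.75%

Cumulative inflation factor: 1.0222 × 1.031 × 1.080 × 1.042 × 1.051 ≈ 1.24649.
Nominal growth factor: 1.12500. Real growth factor = 1.12500 / 1.24649 ≈ 0.90253.
Total real return ≈ -9.7466%.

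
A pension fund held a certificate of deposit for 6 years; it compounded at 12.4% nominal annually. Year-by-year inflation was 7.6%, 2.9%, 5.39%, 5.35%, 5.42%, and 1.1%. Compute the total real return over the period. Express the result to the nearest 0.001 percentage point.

53.908%

Cumulative inflation factor: 1.076 × 1.029 × 1.0539 × 1.0535 × 1.0542 × 1.011 ≈ 1.31019.
Nominal growth factor: 2.01650. Real growth factor = 2.01650 / 1.31019 ≈ 1.53908.
Total real return ≈ 53.9083%.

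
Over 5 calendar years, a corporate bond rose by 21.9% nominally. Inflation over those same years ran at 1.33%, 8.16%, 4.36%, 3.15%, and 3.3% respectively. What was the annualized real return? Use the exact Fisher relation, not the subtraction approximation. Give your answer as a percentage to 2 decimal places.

0.00%

Cumulative inflation factor: 1.0133 × 1.0816 × 1.0436 × 1.0315 × 1.033 ≈ 1.21873.
Nominal growth factor: 1.21900. Real growth factor = 1.21900 / 1.21873 ≈ 1.00022.
Annualized: 1.00022^(1/5) − 1 ≈ 0.00004.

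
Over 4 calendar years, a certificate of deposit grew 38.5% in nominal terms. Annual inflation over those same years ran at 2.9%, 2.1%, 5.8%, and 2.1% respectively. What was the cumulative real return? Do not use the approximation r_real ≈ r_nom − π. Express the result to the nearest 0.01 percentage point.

22.04%

Cumulative inflation factor: 1.029 × 1.021 × 1.058 × 1.021 ≈ 1.13489.
Nominal growth factor: 1.38500. Real growth factor = 1.38500 / 1.13489 ≈ 1.22039.
Total real return ≈ 22.0386%.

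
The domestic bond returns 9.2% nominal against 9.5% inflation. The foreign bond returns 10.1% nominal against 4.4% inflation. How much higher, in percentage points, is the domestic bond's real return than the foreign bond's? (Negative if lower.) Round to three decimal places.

The domestic bond real return: 1.092/1.095 − 1 = -0.2740%.
The foreign bond real return: 1.101/1.044 − 1 = 5.4598%.
Difference: -0.2740 − 5.4598 = -5.7338 pp.

-5.734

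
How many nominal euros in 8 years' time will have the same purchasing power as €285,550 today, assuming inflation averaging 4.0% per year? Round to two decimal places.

Cumulative price-level factor: (1+4.0%)^8 ≈ 1.3685690504.
The nominal amount required is €285,550 scaled up by that factor.

€390,794.89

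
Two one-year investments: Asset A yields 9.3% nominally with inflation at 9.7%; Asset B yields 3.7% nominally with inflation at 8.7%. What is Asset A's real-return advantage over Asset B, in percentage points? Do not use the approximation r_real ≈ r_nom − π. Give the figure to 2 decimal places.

Asset A real return: 1.093/1.097 − 1 = -0.365%.
Asset B real return: 1.037/1.087 − 1 = -4.600%.
Difference: -0.365 − (-4.600) = 4.235 pp.

4.24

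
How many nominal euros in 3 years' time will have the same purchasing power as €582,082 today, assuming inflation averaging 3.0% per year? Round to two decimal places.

Cumulative price-level factor: (1+3.0%)^3 = 1.092727.
The nominal amount required is €582,082 scaled up by that factor.

€636,056.72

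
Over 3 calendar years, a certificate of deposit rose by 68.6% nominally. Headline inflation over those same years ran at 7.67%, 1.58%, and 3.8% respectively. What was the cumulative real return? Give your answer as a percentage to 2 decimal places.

48.51%

Cumulative inflation factor: 1.0767 × 1.0158 × 1.038 ≈ 1.13527.
Nominal growth factor: 1.68600. Real growth factor = 1.68600 / 1.13527 ≈ 1.48511.
Total real return ≈ 48.5105%.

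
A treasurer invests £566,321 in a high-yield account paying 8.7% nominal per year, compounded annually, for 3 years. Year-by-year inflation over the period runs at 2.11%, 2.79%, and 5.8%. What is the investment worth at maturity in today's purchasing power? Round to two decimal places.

Nominal value at maturity: £566,321 × (1 + 8.7%)^3 ≈ £727,363.16.
Price-level factor over 3 years: 1.0211 × 1.0279 × 1.058 ≈ 1.1104648340.
Dividing the nominal maturity value by the price-level factor gives the value in today's money.

£655,007.83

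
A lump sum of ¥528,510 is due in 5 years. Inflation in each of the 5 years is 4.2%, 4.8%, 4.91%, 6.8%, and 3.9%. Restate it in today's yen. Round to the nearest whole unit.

¥415,739

Price-level factor over 5 years: 1.042 × 1.048 × 1.0491 × 1.068 × 1.039 ≈ 1.2712550434.
Purchasing power today: ¥528,510 divided by that factor.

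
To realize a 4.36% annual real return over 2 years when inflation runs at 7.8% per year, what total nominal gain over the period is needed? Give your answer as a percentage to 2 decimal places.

Required annual nominal rate: (1+4.36%)(1+7.8%) − 1 = 12.50008%.
Cumulative over 2 years: (1 + 0.1250008)^2 − 1 ≈ 0.26563.

26.56%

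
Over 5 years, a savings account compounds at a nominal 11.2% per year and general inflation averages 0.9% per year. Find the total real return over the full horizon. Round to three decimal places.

The annual real rate is (1+11.2%)/(1+0.9%) − 1 = 10.2081%.
Compounded over 5 years: (1 + 0.102081)^5 − 1 ≈ 0.62580.

62.580%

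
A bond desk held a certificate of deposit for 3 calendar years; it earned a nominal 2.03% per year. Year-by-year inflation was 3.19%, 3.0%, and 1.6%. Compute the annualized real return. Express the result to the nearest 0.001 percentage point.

Cumulative inflation factor: 1.0319 × 1.030 × 1.016 ≈ 1.07986.
Nominal growth factor: 1.06214. Real growth factor = 1.06214 / 1.07986 ≈ 0.98359.
Annualized: 0.98359^(1/3) − 1 ≈ -0.00550.

-0.550%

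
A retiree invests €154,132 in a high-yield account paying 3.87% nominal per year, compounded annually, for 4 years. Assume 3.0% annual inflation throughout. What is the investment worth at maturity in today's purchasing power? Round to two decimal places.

Nominal value at maturity: €154,132 × (1 + 3.87%)^4 ≈ €179,412.77.
Price-level factor over 4 years: (1 + 3.0%)^4 = 1.12550881.
The maturity value deflated by that factor is the answer in today's purchasing power.

€159,405.92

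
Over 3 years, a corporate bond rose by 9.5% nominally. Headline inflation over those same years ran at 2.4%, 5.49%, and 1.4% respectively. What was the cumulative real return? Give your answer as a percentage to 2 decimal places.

-0.03%

Cumulative inflation factor: 1.024 × 1.0549 × 1.014 ≈ 1.09534.
Nominal growth factor: 1.09500. Real growth factor = 1.09500 / 1.09534 ≈ 0.99969.
Total real return ≈ -0.0311%.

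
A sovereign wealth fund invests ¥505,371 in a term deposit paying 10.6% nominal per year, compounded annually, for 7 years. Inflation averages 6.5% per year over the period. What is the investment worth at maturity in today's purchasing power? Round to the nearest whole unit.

¥658,338

Nominal value at maturity: ¥505,371 × (1 + 10.6%)^7 ≈ ¥1,023,048.
Price-level factor over 7 years: (1 + 6.5%)^7 ≈ 1.5539865458.
Dividing the nominal maturity value by the price-level factor gives the value in today's money.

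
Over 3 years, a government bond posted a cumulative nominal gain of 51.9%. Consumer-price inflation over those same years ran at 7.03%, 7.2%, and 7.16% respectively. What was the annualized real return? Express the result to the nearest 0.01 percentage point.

Cumulative inflation factor: 1.0703 × 1.072 × 1.0716 ≈ 1.22951.
Nominal growth factor: 1.51900. Real growth factor = 1.51900 / 1.22951 ≈ 1.23545.
Annualized: 1.23545^(1/3) − 1 ≈ 0.07302.

7.30%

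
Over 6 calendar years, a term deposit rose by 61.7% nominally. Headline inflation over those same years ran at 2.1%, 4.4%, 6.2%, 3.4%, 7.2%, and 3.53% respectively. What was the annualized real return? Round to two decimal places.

Cumulative inflation factor: 1.021 × 1.044 × 1.062 × 1.034 × 1.072 × 1.0353 ≈ 1.29907.
Nominal growth factor: 1.61700. Real growth factor = 1.61700 / 1.29907 ≈ 1.24474.
Annualized: 1.24474^(1/6) − 1 ≈ 0.03716.

3.72%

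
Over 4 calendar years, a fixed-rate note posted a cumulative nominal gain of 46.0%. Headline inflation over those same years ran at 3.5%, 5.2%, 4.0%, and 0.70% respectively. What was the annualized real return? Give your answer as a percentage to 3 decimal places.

Cumulative inflation factor: 1.035 × 1.052 × 1.040 × 1.0070 ≈ 1.14030.
Nominal growth factor: 1.46000. Real growth factor = 1.46000 / 1.14030 ≈ 1.28037.
Annualized: 1.28037^(1/4) − 1 ≈ 0.06374.

6.374%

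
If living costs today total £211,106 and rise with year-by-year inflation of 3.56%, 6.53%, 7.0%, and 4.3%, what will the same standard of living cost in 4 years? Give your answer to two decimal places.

Cumulative price-level factor: 1.0356 × 1.0653 × 1.070 × 1.043 ≈ 1.2312097751.
Multiplying £211,106 by the price-level factor gives the future nominal sum.

£259,915.77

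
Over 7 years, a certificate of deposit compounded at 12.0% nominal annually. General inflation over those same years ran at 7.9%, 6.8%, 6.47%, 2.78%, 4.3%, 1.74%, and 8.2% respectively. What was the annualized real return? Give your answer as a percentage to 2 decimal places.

6.23%

Cumulative inflation factor: 1.079 × 1.068 × 1.0647 × 1.0278 × 1.043 × 1.0174 × 1.082 ≈ 1.44788.
Nominal growth factor: 2.21068. Real growth factor = 2.21068 / 1.44788 ≈ 1.52684.
Annualized: 1.52684^(1/7) − 1 ≈ 0.06232.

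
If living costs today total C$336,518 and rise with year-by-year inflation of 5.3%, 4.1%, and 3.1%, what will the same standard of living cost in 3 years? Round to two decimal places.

C$380,317.29

Cumulative price-level factor: 1.053 × 1.041 × 1.031 = 1.130154363.
The nominal amount required is C$336,518 scaled up by that factor.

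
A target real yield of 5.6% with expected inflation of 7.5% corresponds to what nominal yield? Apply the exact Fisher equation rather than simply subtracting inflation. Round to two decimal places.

By the Fisher equation, 1 + r_nom = (1 + 5.6%)(1 + 7.5%) = 1.056 × 1.075 = 1.1352.
So r_nom = 13.52%.

13.52%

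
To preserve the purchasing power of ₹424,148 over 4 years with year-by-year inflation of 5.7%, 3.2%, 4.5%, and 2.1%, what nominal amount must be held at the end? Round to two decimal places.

Cumulative price-level factor: 1.057 × 1.032 × 1.045 × 1.021 ≈ 1.1638492127.
Multiplying ₹424,148 by the price-level factor gives the future nominal sum.

₹493,644.32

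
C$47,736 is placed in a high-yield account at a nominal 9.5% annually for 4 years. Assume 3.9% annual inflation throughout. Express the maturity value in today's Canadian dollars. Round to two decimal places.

C$58,889.83

Nominal value at maturity: C$47,736 × (1 + 9.5%)^4 ≈ C$68,628.18.
Price-level factor over 4 years: (1 + 3.9%)^4 ≈ 1.1653655894.
The maturity value deflated by that factor is the answer in today's purchasing power.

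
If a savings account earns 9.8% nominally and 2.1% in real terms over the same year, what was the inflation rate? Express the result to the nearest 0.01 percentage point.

7.54%

From (1+r_nom) = (1+r_real)(1+π), we get 1+π = (1 + 9.8%)/(1 + 2.1%) = 1.098/1.021 ≈ 1.07542.
So π ≈ 7.5416%.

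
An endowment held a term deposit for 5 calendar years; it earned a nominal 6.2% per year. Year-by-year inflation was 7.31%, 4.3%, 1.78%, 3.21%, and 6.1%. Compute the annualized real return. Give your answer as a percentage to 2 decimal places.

1.61%

Cumulative inflation factor: 1.0731 × 1.043 × 1.0178 × 1.0321 × 1.061 ≈ 1.24745.
Nominal growth factor: 1.35090. Real growth factor = 1.35090 / 1.24745 ≈ 1.08293.
Annualized: 1.08293^(1/5) − 1 ≈ 0.01606.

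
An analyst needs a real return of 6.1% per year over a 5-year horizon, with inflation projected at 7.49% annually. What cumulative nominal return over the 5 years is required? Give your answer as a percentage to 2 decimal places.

92.94%

Required annual nominal rate: (1+6.1%)(1+7.49%) − 1 = 14.04689%.
Cumulative over 5 years: (1 + 0.1404689)^5 − 1 ≈ 0.92938.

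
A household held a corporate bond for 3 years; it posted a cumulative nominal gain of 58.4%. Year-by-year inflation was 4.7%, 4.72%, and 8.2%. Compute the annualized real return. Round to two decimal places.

10.12%

Cumulative inflation factor: 1.047 × 1.0472 × 1.082 ≈ 1.18632.
Nominal growth factor: 1.58400. Real growth factor = 1.58400 / 1.18632 ≈ 1.33522.
Annualized: 1.33522^(1/3) − 1 ≈ 0.10116.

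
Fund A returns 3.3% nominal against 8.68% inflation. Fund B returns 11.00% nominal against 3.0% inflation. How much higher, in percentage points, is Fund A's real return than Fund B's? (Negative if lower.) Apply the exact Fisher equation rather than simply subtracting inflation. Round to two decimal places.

-12.72

Fund A real return: 1.033/1.0868 − 1 = -4.950%.
Fund B real return: 1.1100/1.030 − 1 = 7.767%.
Difference: -4.950 − 7.767 = -12.717 pp.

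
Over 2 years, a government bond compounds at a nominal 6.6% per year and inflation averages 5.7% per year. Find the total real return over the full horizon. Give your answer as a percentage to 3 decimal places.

The annual real rate is (1+6.6%)/(1+5.7%) − 1 = 0.8515%.
Compounded over 2 years: (1 + 0.008515)^2 − 1 ≈ 0.01710.

1.710%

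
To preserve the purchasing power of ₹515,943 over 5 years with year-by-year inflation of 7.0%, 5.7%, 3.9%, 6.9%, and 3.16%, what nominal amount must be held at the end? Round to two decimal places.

Cumulative price-level factor: 1.070 × 1.057 × 1.039 × 1.069 × 1.0316 ≈ 1.2958757152.
The nominal amount required is ₹515,943 scaled up by that factor.

₹668,598.00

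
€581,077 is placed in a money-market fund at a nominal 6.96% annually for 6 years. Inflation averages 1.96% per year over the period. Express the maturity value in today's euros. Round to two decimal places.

Nominal value at maturity: €581,077 × (1 + 6.96%)^6 ≈ €870,085.74.
Price-level factor over 6 years: (1 + 1.96%)^6 ≈ 1.1235152218.
The maturity value deflated by that factor is the answer in today's purchasing power.

€774,431.64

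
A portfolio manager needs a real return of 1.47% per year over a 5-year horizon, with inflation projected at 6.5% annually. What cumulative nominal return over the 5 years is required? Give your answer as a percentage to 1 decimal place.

Required annual nominal rate: (1+1.47%)(1+6.5%) − 1 = 8.06555%.
Cumulative over 5 years: (1 + 0.0806555)^5 − 1 ≈ 0.47379.

47.4%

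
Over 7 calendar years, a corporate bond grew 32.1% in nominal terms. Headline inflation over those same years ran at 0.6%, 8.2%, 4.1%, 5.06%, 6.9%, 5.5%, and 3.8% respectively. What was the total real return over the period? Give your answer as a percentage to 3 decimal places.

-5.210%

Cumulative inflation factor: 1.006 × 1.082 × 1.041 × 1.0506 × 1.069 × 1.055 × 1.038 ≈ 1.39361.
Nominal growth factor: 1.32100. Real growth factor = 1.32100 / 1.39361 ≈ 0.94790.
Total real return ≈ -5.2101%.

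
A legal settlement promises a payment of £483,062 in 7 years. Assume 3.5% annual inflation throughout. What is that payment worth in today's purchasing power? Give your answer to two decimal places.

Price-level factor over 7 years: (1 + 3.5%)^7 ≈ 1.2722792628.
Purchasing power today: £483,062 divided by that factor.

£379,682.37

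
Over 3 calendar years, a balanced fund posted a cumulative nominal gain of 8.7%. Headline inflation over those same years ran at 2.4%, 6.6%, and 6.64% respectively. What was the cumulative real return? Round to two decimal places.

Cumulative inflation factor: 1.024 × 1.066 × 1.0664 ≈ 1.16407.
Nominal growth factor: 1.08700. Real growth factor = 1.08700 / 1.16407 ≈ 0.93380.
Total real return ≈ -6.6203%.

-6.62%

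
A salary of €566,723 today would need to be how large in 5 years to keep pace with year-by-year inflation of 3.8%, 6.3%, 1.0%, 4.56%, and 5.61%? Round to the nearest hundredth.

Cumulative price-level factor: 1.038 × 1.063 × 1.010 × 1.0456 × 1.0561 ≈ 1.2306161465.
The nominal amount required is €566,723 scaled up by that factor.

€697,418.47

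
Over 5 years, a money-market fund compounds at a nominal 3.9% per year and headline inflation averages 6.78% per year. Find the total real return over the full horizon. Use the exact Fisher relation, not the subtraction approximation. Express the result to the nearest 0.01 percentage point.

The annual real rate is (1+3.9%)/(1+6.78%) − 1 = -2.6971%.
Compounded over 5 years: (1 + -0.026971)^5 − 1 ≈ -0.12778.

-12.78%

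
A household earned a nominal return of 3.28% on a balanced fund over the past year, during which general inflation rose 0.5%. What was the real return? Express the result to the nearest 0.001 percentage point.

2.766%

Real return via the Fisher equation: (1 + 3.28%)/(1 + 0.5%) − 1 = 1.0328/1.005 − 1 ≈ 0.02766.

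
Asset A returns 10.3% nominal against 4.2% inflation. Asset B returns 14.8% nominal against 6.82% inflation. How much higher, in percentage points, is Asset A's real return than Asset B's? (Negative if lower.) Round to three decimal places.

Asset A real return: 1.103/1.042 − 1 = 5.8541%.
Asset B real return: 1.148/1.0682 − 1 = 7.4705%.
Difference: 5.8541 − 7.4705 = -1.6164 pp.

-1.616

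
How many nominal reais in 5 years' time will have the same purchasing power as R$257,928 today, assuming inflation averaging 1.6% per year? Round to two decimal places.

Cumulative price-level factor: (1+1.6%)^5 ≈ 1.0826012887.
The nominal amount required is R$257,928 scaled up by that factor.

R$279,233.19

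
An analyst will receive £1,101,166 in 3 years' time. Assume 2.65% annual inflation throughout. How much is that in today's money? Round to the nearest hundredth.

Price-level factor over 3 years: (1 + 2.65%)^3 ≈ 1.0816253596.
Purchasing power today: £1,101,166 divided by that factor.

£1,018,066.00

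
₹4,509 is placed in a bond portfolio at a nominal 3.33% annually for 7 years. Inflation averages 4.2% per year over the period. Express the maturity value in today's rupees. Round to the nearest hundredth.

₹4,251.98

Nominal value at maturity: ₹4,509 × (1 + 3.33%)^7 ≈ ₹5,671.07.
Price-level factor over 7 years: (1 + 4.2%)^7 ≈ 1.3337487725.
Dividing the nominal maturity value by the price-level factor gives the value in today's money.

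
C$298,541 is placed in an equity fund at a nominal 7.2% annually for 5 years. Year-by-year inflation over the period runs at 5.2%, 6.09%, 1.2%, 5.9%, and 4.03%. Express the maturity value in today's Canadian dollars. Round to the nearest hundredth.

C$339,666.45

Nominal value at maturity: C$298,541 × (1 + 7.2%)^5 ≈ C$422,647.12.
Price-level factor over 5 years: 1.052 × 1.0609 × 1.012 × 1.059 × 1.0403 ≈ 1.2443004561.
Dividing the nominal maturity value by the price-level factor gives the value in today's money.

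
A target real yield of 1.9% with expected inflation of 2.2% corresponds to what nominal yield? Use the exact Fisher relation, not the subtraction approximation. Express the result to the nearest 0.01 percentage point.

By the Fisher equation, 1 + r_nom = (1 + 1.9%)(1 + 2.2%) = 1.019 × 1.022 = 1.041418.
So r_nom = 4.1418%.

4.14%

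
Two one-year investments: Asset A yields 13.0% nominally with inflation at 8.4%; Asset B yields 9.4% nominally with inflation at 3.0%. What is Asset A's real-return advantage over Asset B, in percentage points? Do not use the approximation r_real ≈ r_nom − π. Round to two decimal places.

Asset A real return: 1.130/1.084 − 1 = 4.244%.
Asset B real return: 1.094/1.030 − 1 = 6.214%.
Difference: 4.244 − 6.214 = -1.970 pp.

-1.97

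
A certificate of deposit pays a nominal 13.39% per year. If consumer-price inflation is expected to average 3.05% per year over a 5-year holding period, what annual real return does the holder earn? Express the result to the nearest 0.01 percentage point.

10.03%

With constant rates the annual real return is the same each year: (1+13.39%)/(1+3.05%) − 1 = 0.10034.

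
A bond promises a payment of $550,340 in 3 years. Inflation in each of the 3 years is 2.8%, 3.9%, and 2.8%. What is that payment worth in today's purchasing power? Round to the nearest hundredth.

$501,221.05

Price-level factor over 3 years: 1.028 × 1.039 × 1.028 = 1.097998576.
Purchasing power today: $550,340 divided by that factor.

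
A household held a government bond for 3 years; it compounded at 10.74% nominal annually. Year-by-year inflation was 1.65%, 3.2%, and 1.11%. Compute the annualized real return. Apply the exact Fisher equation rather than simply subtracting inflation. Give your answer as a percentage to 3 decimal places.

8.587%

Cumulative inflation factor: 1.0165 × 1.032 × 1.0111 ≈ 1.06067.
Nominal growth factor: 1.35804. Real growth factor = 1.35804 / 1.06067 ≈ 1.28036.
Annualized: 1.28036^(1/3) − 1 ≈ 0.08587.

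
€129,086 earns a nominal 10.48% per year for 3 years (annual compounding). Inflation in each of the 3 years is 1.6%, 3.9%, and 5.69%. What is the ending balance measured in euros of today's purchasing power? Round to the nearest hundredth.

Nominal value at maturity: €129,086 × (1 + 10.48%)^3 ≈ €174,072.49.
Price-level factor over 3 years: 1.016 × 1.039 × 1.0569 = 1.1156890056.
Dividing the nominal maturity value by the price-level factor gives the value in today's money.

€156,022.41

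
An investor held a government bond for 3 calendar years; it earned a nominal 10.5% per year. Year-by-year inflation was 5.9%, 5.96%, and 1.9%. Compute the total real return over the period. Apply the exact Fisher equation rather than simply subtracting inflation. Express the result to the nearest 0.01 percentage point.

18.00%

Cumulative inflation factor: 1.059 × 1.0596 × 1.019 ≈ 1.14344.
Nominal growth factor: 1.34923. Real growth factor = 1.34923 / 1.14344 ≈ 1.17998.
Total real return ≈ 17.9980%.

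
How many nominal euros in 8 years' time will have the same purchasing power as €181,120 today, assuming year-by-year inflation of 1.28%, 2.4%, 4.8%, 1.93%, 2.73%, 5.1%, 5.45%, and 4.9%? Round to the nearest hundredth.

Cumulative price-level factor: 1.0128 × 1.024 × 1.048 × 1.0193 × 1.0273 × 1.051 × 1.0545 × 1.049 ≈ 1.3231498521.
Multiplying €181,120 by the price-level factor gives the future nominal sum.

€239,648.90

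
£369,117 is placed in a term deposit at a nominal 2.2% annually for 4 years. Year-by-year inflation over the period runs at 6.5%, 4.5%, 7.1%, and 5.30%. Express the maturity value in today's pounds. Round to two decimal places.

£320,836.59

Nominal value at maturity: £369,117 × (1 + 2.2%)^4 ≈ £402,687.02.
Price-level factor over 4 years: 1.065 × 1.045 × 1.071 × 1.0530 ≈ 1.2551156368.
Dividing the nominal maturity value by the price-level factor gives the value in today's money.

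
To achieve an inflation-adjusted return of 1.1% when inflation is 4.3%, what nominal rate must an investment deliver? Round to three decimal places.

5.447%

By the Fisher equation, 1 + r_nom = (1 + 1.1%)(1 + 4.3%) = 1.011 × 1.043 = 1.054473.
So r_nom = 5.4473%.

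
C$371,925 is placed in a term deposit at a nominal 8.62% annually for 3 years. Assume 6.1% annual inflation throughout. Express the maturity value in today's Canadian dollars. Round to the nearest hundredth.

Nominal value at maturity: C$371,925 × (1 + 8.62%)^3 ≈ C$476,633.72.
Price-level factor over 3 years: (1 + 6.1%)^3 = 1.194389981.
Dividing the nominal maturity value by the price-level factor gives the value in today's money.

C$399,060.38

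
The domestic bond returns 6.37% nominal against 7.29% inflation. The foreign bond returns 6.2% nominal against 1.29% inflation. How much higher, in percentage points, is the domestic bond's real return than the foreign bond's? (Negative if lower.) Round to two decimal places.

-5.70

The domestic bond real return: 1.0637/1.0729 − 1 = -0.857%.
The foreign bond real return: 1.062/1.0129 − 1 = 4.847%.
Difference: -0.857 − 4.847 = -5.704 pp.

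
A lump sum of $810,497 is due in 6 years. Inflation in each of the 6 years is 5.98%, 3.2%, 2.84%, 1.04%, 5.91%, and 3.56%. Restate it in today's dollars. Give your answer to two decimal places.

$650,224.58

Price-level factor over 6 years: 1.0598 × 1.032 × 1.0284 × 1.0104 × 1.0591 × 1.0356 ≈ 1.2464877873.
Purchasing power today: $810,497 divided by that factor.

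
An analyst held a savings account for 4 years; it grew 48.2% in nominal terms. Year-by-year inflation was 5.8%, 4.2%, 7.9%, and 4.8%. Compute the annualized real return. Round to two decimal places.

Cumulative inflation factor: 1.058 × 1.042 × 1.079 × 1.048 ≈ 1.24663.
Nominal growth factor: 1.48200. Real growth factor = 1.48200 / 1.24663 ≈ 1.18881.
Annualized: 1.18881^(1/4) − 1 ≈ 0.04419.

4.42%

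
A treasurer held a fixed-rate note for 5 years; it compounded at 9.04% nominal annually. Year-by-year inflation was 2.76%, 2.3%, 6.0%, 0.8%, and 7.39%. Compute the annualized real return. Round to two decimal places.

5.03%

Cumulative inflation factor: 1.0276 × 1.023 × 1.060 × 1.008 × 1.0739 ≈ 1.20623.
Nominal growth factor: 1.54145. Real growth factor = 1.54145 / 1.20623 ≈ 1.27791.
Annualized: 1.27791^(1/5) − 1 ≈ 0.05027.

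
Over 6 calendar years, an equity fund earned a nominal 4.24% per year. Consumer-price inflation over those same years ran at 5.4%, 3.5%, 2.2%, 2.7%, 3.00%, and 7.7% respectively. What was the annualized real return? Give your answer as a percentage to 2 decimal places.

0.17%

Cumulative inflation factor: 1.054 × 1.035 × 1.022 × 1.027 × 1.0300 × 1.077 ≈ 1.27015.
Nominal growth factor: 1.28294. Real growth factor = 1.28294 / 1.27015 ≈ 1.01007.
Annualized: 1.01007^(1/6) − 1 ≈ 0.00167.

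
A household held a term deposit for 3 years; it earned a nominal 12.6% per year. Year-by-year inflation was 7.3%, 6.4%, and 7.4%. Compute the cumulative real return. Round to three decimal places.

Cumulative inflation factor: 1.073 × 1.064 × 1.074 ≈ 1.22616.
Nominal growth factor: 1.42763. Real growth factor = 1.42763 / 1.22616 ≈ 1.16431.
Total real return ≈ 16.4312%.

16.431%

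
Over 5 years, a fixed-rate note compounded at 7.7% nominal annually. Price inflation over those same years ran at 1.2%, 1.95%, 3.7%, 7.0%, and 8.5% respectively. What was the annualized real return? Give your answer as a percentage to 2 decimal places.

3.13%

Cumulative inflation factor: 1.012 × 1.0195 × 1.037 × 1.070 × 1.085 ≈ 1.24211.
Nominal growth factor: 1.44903. Real growth factor = 1.44903 / 1.24211 ≈ 1.16659.
Annualized: 1.16659^(1/5) − 1 ≈ 0.03130.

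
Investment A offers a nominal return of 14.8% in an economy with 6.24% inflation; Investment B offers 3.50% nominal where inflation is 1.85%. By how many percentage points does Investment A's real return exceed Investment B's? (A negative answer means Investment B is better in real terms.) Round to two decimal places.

6.44

Investment A real return: 1.148/1.0624 − 1 = 8.057%.
Investment B real return: 1.0350/1.0185 − 1 = 1.620%.
Difference: 8.057 − 1.620 = 6.437 pp.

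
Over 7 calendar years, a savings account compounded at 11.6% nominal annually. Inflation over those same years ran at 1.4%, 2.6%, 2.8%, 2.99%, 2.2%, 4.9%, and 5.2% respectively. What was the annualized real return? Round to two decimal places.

Cumulative inflation factor: 1.014 × 1.026 × 1.028 × 1.0299 × 1.022 × 1.049 × 1.052 ≈ 1.24227.
Nominal growth factor: 2.15600. Real growth factor = 2.15600 / 1.24227 ≈ 1.73554.
Annualized: 1.73554^(1/7) − 1 ≈ 0.08194.

8.19%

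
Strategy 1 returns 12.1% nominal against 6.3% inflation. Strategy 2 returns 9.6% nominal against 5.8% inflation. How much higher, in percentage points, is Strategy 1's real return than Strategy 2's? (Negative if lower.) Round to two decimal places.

1.86

Strategy 1 real return: 1.121/1.063 − 1 = 5.456%.
Strategy 2 real return: 1.096/1.058 − 1 = 3.592%.
Difference: 5.456 − 3.592 = 1.864 pp.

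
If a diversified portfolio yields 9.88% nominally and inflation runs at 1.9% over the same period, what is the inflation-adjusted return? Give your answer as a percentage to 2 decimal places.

Real return via the Fisher equation: (1 + 9.88%)/(1 + 1.9%) − 1 = 1.0988/1.019 − 1 ≈ 0.07831.

7.83%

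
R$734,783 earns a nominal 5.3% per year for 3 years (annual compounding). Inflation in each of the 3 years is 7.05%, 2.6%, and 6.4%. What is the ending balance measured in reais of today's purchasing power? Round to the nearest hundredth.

R$734,122.53

Nominal value at maturity: R$734,783 × (1 + 5.3%)^3 ≈ R$857,914.91.
Price-level factor over 3 years: 1.0705 × 1.026 × 1.064 = 1.168626312.
The maturity value deflated by that factor is the answer in today's purchasing power.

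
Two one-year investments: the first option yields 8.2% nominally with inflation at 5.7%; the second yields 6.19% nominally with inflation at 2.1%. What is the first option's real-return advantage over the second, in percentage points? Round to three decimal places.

-1.641

The first option real return: 1.082/1.057 − 1 = 2.3652%.
The second real return: 1.0619/1.021 − 1 = 4.0059%.
Difference: 2.3652 − 4.0059 = -1.6407 pp.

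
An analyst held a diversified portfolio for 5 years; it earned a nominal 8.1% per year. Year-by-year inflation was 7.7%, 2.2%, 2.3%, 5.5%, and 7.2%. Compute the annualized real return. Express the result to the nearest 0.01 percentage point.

Cumulative inflation factor: 1.077 × 1.022 × 1.023 × 1.055 × 1.072 ≈ 1.27347.
Nominal growth factor: 1.47614. Real growth factor = 1.47614 / 1.27347 ≈ 1.15915.
Annualized: 1.15915^(1/5) − 1 ≈ 0.02998.

3.00%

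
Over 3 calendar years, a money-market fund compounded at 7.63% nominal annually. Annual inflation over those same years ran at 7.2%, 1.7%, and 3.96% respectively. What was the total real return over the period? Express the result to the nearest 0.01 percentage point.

10.01%

Cumulative inflation factor: 1.072 × 1.017 × 1.0396 ≈ 1.13340.
Nominal growth factor: 1.24681. Real growth factor = 1.24681 / 1.13340 ≈ 1.10006.
Total real return ≈ 10.0064%.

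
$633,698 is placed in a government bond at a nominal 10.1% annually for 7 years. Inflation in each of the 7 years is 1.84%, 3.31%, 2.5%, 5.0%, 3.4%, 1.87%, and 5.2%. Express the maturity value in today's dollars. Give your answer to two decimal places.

$990,460.29

Nominal value at maturity: $633,698 × (1 + 10.1%)^7 ≈ $1,242,778.04.
Price-level factor over 7 years: 1.0184 × 1.0331 × 1.025 × 1.050 × 1.034 × 1.0187 × 1.052 ≈ 1.2547479690.
Dividing the nominal maturity value by the price-level factor gives the value in today's money.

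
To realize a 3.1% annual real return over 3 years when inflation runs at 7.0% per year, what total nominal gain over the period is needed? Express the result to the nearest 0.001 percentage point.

Required annual nominal rate: (1+3.1%)(1+7.0%) − 1 = 10.317%.
Cumulative over 3 years: (1 + 0.10317)^3 − 1 ≈ 0.34254.

34.254%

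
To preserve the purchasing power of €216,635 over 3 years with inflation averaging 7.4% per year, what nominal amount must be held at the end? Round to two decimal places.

Cumulative price-level factor: (1+7.4%)^3 = 1.238833224.
Multiplying €216,635 by the price-level factor gives the future nominal sum.

€268,374.64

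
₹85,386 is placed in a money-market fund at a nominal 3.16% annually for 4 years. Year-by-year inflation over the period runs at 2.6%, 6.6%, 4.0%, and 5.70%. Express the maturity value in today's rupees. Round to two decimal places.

₹80,430.19

Nominal value at maturity: ₹85,386 × (1 + 3.16%)^4 ≈ ₹96,701.23.
Price-level factor over 4 years: 1.026 × 1.066 × 1.040 × 1.0570 ≈ 1.2023001245.
Dividing the nominal maturity value by the price-level factor gives the value in today's money.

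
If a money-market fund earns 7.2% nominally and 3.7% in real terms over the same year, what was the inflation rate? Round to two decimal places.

3.38%

From (1+r_nom) = (1+r_real)(1+π), we get 1+π = (1 + 7.2%)/(1 + 3.7%) = 1.072/1.037 ≈ 1.03375.
So π ≈ 3.3751%.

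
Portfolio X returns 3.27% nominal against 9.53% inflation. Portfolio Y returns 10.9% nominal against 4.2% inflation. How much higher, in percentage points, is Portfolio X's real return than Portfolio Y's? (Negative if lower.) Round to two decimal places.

-12.15

Portfolio X real return: 1.0327/1.0953 − 1 = -5.715%.
Portfolio Y real return: 1.109/1.042 − 1 = 6.430%.
Difference: -5.715 − 6.430 = -12.145 pp.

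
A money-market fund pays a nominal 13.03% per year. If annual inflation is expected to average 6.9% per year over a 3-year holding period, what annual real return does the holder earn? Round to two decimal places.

5.73%

With constant rates the annual real return is the same each year: (1+13.03%)/(1+6.9%) − 1 = 0.05734.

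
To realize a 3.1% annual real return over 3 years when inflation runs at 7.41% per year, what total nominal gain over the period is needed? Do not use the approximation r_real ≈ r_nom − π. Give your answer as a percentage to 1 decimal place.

35.8%

Required annual nominal rate: (1+3.1%)(1+7.41%) − 1 = 10.73971%.
Cumulative over 3 years: (1 + 0.1073971)^3 − 1 ≈ 0.35803.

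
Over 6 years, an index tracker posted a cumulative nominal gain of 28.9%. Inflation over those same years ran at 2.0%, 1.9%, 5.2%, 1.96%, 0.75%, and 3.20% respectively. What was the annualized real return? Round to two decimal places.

1.79%

Cumulative inflation factor: 1.020 × 1.019 × 1.052 × 1.0196 × 1.0075 × 1.0320 ≈ 1.15916.
Nominal growth factor: 1.28900. Real growth factor = 1.28900 / 1.15916 ≈ 1.11201.
Annualized: 1.11201^(1/6) − 1 ≈ 0.01785.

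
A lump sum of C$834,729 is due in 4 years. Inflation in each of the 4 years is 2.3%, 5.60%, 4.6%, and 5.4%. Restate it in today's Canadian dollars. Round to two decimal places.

C$700,863.84

Price-level factor over 4 years: 1.023 × 1.0560 × 1.046 × 1.054 ≈ 1.1910002354.
Purchasing power today: C$834,729 divided by that factor.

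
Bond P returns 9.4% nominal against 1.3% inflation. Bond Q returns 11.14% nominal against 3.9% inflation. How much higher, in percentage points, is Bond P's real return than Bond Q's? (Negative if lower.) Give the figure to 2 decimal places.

1.03

Bond P real return: 1.094/1.013 − 1 = 7.996%.
Bond Q real return: 1.1114/1.039 − 1 = 6.968%.
Difference: 7.996 − 6.968 = 1.028 pp.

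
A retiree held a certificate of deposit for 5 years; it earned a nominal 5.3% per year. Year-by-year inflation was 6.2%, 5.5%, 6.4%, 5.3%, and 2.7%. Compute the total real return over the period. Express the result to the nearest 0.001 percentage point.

Cumulative inflation factor: 1.062 × 1.055 × 1.064 × 1.053 × 1.027 ≈ 1.28919.
Nominal growth factor: 1.29462. Real growth factor = 1.29462 / 1.28919 ≈ 1.00421.
Total real return ≈ 0.4210%.

0.421%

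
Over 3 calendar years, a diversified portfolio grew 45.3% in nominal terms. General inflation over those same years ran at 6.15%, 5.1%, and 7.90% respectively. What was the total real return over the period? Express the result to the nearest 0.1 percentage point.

Cumulative inflation factor: 1.0615 × 1.051 × 1.0790 ≈ 1.20377.
Nominal growth factor: 1.45300. Real growth factor = 1.45300 / 1.20377 ≈ 1.20704.
Total real return ≈ 20.7039%.

20.7%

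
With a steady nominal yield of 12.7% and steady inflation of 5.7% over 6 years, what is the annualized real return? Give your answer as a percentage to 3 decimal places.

6.623%

With constant rates the annual real return is the same each year: (1+12.7%)/(1+5.7%) − 1 = 0.06623.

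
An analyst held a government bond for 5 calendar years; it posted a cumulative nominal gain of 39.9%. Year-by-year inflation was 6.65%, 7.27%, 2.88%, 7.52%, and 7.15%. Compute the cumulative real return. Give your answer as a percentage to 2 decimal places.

3.17%

Cumulative inflation factor: 1.0665 × 1.0727 × 1.0288 × 1.0752 × 1.0715 ≈ 1.35597.
Nominal growth factor: 1.39900. Real growth factor = 1.39900 / 1.35597 ≈ 1.03173.
Total real return ≈ 3.1730%.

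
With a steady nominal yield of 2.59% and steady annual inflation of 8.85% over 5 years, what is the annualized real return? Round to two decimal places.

-5.75%

With constant rates the annual real return is the same each year: (1+2.59%)/(1+8.85%) − 1 = -0.05751.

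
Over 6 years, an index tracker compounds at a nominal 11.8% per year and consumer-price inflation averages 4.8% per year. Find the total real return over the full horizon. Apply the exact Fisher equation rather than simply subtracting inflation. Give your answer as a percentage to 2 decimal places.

The annual real rate is (1+11.8%)/(1+4.8%) − 1 = 6.6794%.
Compounded over 6 years: (1 + 0.066794)^6 − 1 ≈ 0.47395.

47.40%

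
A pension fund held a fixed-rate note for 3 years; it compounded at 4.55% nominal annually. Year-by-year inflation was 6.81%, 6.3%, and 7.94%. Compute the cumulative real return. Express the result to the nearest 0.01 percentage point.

Cumulative inflation factor: 1.0681 × 1.063 × 1.0794 ≈ 1.22554.
Nominal growth factor: 1.14280. Real growth factor = 1.14280 / 1.22554 ≈ 0.93249.
Total real return ≈ -6.7509%.

-6.75%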